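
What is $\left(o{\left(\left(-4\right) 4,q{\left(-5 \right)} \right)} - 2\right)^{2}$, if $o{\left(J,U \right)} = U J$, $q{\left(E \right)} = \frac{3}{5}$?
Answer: $\frac{3364}{25} \approx 134.56$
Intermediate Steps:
$q{\left(E \right)} = \frac{3}{5}$ ($q{\left(E \right)} = 3 \cdot \frac{1}{5} = \frac{3}{5}$)
$o{\left(J,U \right)} = J U$
$\left(o{\left(\left(-4\right) 4,q{\left(-5 \right)} \right)} - 2\right)^{2} = \left(\left(-4\right) 4 \cdot \frac{3}{5} - 2\right)^{2} = \left(\left(-16\right) \frac{3}{5} - 2\right)^{2} = \left(- \frac{48}{5} - 2\right)^{2} = \left(- \frac{58}{5}\right)^{2} = \frac{3364}{25}$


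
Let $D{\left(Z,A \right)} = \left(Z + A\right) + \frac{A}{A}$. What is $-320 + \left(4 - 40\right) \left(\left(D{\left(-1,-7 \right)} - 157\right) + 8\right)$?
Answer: $5296$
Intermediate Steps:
$D{\left(Z,A \right)} = 1 + A + Z$ ($D{\left(Z,A \right)} = \left(A + Z\right) + 1 = 1 + A + Z$)
$-320 + \left(4 - 40\right) \left(\left(D{\left(-1,-7 \right)} - 157\right) + 8\right) = -320 + \left(4 - 40\right) \left(\left(\left(1 - 7 - 1\right) - 157\right) + 8\right) = -320 + \left(4 - 40\right) \left(\left(-7 - 157\right) + 8\right) = -320 - 36 \left(-164 + 8\right) = -320 - -5616 = -320 + 5616 = 5296$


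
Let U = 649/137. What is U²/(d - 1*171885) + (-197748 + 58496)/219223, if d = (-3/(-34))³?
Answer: -17660644929040185436/27797259333276770331 ≈ -0.63534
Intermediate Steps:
d = 27/39304 (d = (-3*(-1/34))³ = (3/34)³ = 27/39304 ≈ 0.00068695)
U = 649/137 (U = 649*(1/137) = 649/137 ≈ 4.7372)
U²/(d - 1*171885) + (-197748 + 58496)/219223 = (649/137)²/(27/39304 - 1*171885) + (-197748 + 58496)/219223 = 421201/(18769*(27/39304 - 171885)) - 139252*1/219223 = 421201/(18769*(-6755768013/39304)) - 139252/219223 = (421201/18769)*(-39304/6755768013) - 139252/219223 = -16554884104/126799009835997 - 139252/219223 = -17660644929040185436/27797259333276770331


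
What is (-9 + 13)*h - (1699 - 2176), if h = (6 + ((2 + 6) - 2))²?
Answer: 1053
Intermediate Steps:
h = 144 (h = (6 + (8 - 2))² = (6 + 6)² = 12² = 144)
(-9 + 13)*h - (1699 - 2176) = (-9 + 13)*144 - (1699 - 2176) = 4*144 - 1*(-477) = 576 + 477 = 1053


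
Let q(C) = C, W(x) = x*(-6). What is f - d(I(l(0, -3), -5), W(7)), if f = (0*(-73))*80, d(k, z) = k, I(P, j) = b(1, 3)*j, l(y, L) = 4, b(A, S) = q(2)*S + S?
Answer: 45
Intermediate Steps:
W(x) = -6*x
b(A, S) = 3*S (b(A, S) = 2*S + S = 3*S)
I(P, j) = 9*j (I(P, j) = (3*3)*j = 9*j)
f = 0 (f = 0*80 = 0)
f - d(I(l(0, -3), -5), W(7)) = 0 - 9*(-5) = 0 - 1*(-45) = 0 + 45 = 45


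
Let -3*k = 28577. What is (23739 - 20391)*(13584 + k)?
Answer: 13587300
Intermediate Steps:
k = -28577/3 (k = -⅓*28577 = -28577/3 ≈ -9525.7)
(23739 - 20391)*(13584 + k) = (23739 - 20391)*(13584 - 28577/3) = 3348*(12175/3) = 13587300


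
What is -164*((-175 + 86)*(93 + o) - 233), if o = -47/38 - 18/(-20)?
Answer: 132118728/95 ≈ 1.3907e+6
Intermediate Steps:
o = -32/95 (o = -47*1/38 - 18*(-1/20) = -47/38 + 9/10 = -32/95 ≈ -0.33684)
-164*((-175 + 86)*(93 + o) - 233) = -164*((-175 + 86)*(93 - 32/95) - 233) = -164*(-89*8803/95 - 233) = -164*(-783467/95 - 233) = -164*(-805602/95) = 132118728/95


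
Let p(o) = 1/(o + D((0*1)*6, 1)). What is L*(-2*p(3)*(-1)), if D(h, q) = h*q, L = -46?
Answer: -92/3 ≈ -30.667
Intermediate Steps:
p(o) = 1/o (p(o) = 1/(o + ((0*1)*6)*1) = 1/(o + (0*6)*1) = 1/(o + 0*1) = 1/(o + 0) = 1/o)
L*(-2*p(3)*(-1)) = -46*(-2/3)*(-1) = -46*(-2*⅓)*(-1) = -(-92)*(-1)/3 = -46*⅔ = -92/3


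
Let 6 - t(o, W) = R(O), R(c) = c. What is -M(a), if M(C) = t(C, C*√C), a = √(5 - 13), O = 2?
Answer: -4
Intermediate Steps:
t(o, W) = 4 (t(o, W) = 6 - 1*2 = 6 - 2 = 4)
a = 2*I*√2 (a = √(-8) = 2*I*√2 ≈ 2.8284*I)
M(C) = 4
-M(a) = -1*4 = -4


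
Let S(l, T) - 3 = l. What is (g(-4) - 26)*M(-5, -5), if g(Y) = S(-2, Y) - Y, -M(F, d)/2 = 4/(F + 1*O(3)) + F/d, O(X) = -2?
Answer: 18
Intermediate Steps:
S(l, T) = 3 + l
M(F, d) = -8/(-2 + F) - 2*F/d (M(F, d) = -2*(4/(F + 1*(-2)) + F/d) = -2*(4/(F - 2) + F/d) = -2*(4/(-2 + F) + F/d) = -8/(-2 + F) - 2*F/d)
g(Y) = 1 - Y (g(Y) = (3 - 2) - Y = 1 - Y)
(g(-4) - 26)*M(-5, -5) = ((1 - 1*(-4)) - 26)*(2*(-1*(-5)² - 4*(-5) + 2*(-5))/(-5*(-2 - 5))) = ((1 + 4) - 26)*(2*(-⅕)*(-1*25 + 20 - 10)/(-7)) = (5 - 26)*(2*(-⅕)*(-⅐)*(-25 + 20 - 10)) = -42*(-1)*(-1)*(-15)/(5*7) = -21*(-6/7) = 18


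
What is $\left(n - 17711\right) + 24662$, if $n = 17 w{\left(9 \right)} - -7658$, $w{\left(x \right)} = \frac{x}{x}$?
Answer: $14626$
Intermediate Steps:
$w{\left(x \right)} = 1$
$n = 7675$ ($n = 17 \cdot 1 - -7658 = 17 + 7658 = 7675$)
$\left(n - 17711\right) + 24662 = \left(7675 - 17711\right) + 24662 = -10036 + 24662 = 14626$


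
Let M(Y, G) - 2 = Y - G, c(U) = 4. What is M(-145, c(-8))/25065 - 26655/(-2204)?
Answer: 222594529/18414420 ≈ 12.088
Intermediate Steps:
M(Y, G) = 2 + Y - G (M(Y, G) = 2 + (Y - G) = 2 + Y - G)
M(-145, c(-8))/25065 - 26655/(-2204) = (2 - 145 - 1*4)/25065 - 26655/(-2204) = (2 - 145 - 4)*(1/25065) - 26655*(-1/2204) = -147*1/25065 + 26655/2204 = -49/8355 + 26655/2204 = 222594529/18414420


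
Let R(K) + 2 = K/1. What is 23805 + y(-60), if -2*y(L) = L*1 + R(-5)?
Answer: 47677/2 ≈ 23839.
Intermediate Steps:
R(K) = -2 + K (R(K) = -2 + K/1 = -2 + K*1 = -2 + K)
y(L) = 7/2 - L/2 (y(L) = -(L*1 + (-2 - 5))/2 = -(L - 7)/2 = -(-7 + L)/2 = 7/2 - L/2)
23805 + y(-60) = 23805 + (7/2 - ½*(-60)) = 23805 + (7/2 + 30) = 23805 + 67/2 = 47677/2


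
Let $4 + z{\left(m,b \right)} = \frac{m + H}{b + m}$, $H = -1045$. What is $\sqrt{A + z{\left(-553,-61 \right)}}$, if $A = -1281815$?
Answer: $\frac{i \sqrt{120809913638}}{307} \approx 1132.2 i$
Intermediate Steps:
$z{\left(m,b \right)} = -4 + \frac{-1045 + m}{b + m}$ ($z{\left(m,b \right)} = -4 + \frac{m - 1045}{b + m} = -4 + \frac{-1045 + m}{b + m}$)
$\sqrt{A + z{\left(-553,-61 \right)}} = \sqrt{-1281815 + \frac{-1045 - -244 - -1659}{-61 - 553}} = \sqrt{-1281815 + \frac{-1045 + 244 + 1659}{-614}} = \sqrt{-1281815 - \frac{429}{307}} = \sqrt{- \frac{393517634}{307}} = \frac{i \sqrt{120809913638}}{307}$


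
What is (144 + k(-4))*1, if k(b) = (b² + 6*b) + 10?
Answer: 146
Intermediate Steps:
k(b) = 10 + b² + 6*b
(144 + k(-4))*1 = (144 + (10 + (-4)² + 6*(-4)))*1 = (144 + (10 + 16 - 24))*1 = (144 + 2)*1 = 146*1 = 146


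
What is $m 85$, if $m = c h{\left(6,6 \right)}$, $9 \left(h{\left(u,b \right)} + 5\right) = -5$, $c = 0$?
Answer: $0$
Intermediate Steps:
$h{\left(u,b \right)} = - \frac{50}{9}$ ($h{\left(u,b \right)} = -5 + \frac{1}{9} \left(-5\right) = -5 - \frac{5}{9} = - \frac{50}{9}$)
$m = 0$ ($m = 0 \left(- \frac{50}{9}\right) = 0$)
$m 85 = 0 \cdot 85 = 0$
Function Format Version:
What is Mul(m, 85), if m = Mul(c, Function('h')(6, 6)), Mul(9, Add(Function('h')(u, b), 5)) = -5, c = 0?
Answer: 0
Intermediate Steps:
Function('h')(u, b) = Rational(-50, 9) (Function('h')(u, b) = Add(-5, Mul(Rational(1, 9), -5)) = Add(-5, Rational(-5, 9)) = Rational(-50, 9))
m = 0 (m = Mul(0, Rational(-50, 9)) = 0)
Mul(m, 85) = Mul(0, 85) = 0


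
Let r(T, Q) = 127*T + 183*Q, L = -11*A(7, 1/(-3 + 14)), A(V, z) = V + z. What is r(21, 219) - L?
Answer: 42822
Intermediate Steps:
L = -78 (L = -11*(7 + 1/(-3 + 14)) = -11*(7 + 1/11) = -11*78/11 = -78)
r(21, 219) - L = (127*21 + 183*219) - 1*(-78) = (2667 + 40077) + 78 = 42744 + 78 = 42822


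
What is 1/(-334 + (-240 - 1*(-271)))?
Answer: -1/303 ≈ -0.0033003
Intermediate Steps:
1/(-334 + (-240 - 1*(-271))) = 1/(-334 + (-240 + 271)) = 1/(-334 + 31) = 1/(-303) = -1/303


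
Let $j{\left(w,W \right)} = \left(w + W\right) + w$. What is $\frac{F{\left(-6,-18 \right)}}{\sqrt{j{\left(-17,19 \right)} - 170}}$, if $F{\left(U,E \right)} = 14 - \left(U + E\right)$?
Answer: $- \frac{38 i \sqrt{185}}{185} \approx - 2.7938 i$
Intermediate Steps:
$j{\left(w,W \right)} = W + 2 w$ ($j{\left(w,W \right)} = \left(W + w\right) + w = W + 2 w$)
$F{\left(U,E \right)} = 14 - E - U$ ($F{\left(U,E \right)} = 14 - \left(E + U\right) = 14 - E - U$)
$\frac{F{\left(-6,-18 \right)}}{\sqrt{j{\left(-17,19 \right)} - 170}} = \frac{14 - -18 - -6}{\sqrt{\left(19 + 2 \left(-17\right)\right) - 170}} = \frac{14 + 18 + 6}{\sqrt{\left(19 - 34\right) - 170}} = \frac{38}{\sqrt{-15 - 170}} = \frac{38}{\sqrt{-185}} = \frac{38}{i \sqrt{185}} = 38 \left(- \frac{i \sqrt{185}}{185}\right) = - \frac{38 i \sqrt{185}}{185}$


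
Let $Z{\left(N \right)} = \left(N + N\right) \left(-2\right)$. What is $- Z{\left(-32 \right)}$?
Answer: $-128$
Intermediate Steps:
$Z{\left(N \right)} = - 4 N$ ($Z{\left(N \right)} = 2 N \left(-2\right) = - 4 N$)
$- Z{\left(-32 \right)} = - \left(-4\right) \left(-32\right) = \left(-1\right) 128 = -128$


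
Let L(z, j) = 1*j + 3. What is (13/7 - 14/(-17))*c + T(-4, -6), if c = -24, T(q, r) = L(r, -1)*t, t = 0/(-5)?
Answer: -7656/119 ≈ -64.336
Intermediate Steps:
L(z, j) = 3 + j (L(z, j) = j + 3 = 3 + j)
t = 0 (t = 0*(-⅕) = 0)
T(q, r) = 0 (T(q, r) = (3 - 1)*0 = 2*0 = 0)
(13/7 - 14/(-17))*c + T(-4, -6) = (13/7 - 14/(-17))*(-24) + 0 = (13*(⅐) - 14*(-1/17))*(-24) + 0 = (13/7 + 14/17)*(-24) + 0 = (319/119)*(-24) + 0 = -7656/119 + 0 = -7656/119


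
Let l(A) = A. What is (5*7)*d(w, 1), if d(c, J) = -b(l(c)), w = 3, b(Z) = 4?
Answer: -140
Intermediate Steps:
d(c, J) = -4 (d(c, J) = -1*4 = -4)
(5*7)*d(w, 1) = (5*7)*(-4) = 35*(-4) = -140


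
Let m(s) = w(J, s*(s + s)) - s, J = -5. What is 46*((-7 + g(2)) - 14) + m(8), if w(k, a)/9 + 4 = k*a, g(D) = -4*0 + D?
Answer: -6678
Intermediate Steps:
g(D) = D (g(D) = 0 + D = D)
w(k, a) = -36 + 9*a*k (w(k, a) = -36 + 9*(k*a) = -36 + 9*(a*k) = -36 + 9*a*k)
m(s) = -36 - s - 90*s² (m(s) = (-36 + 9*(s*(s + s))*(-5)) - s = (-36 + 9*(s*(2*s))*(-5)) - s = (-36 + 9*(2*s²)*(-5)) - s = (-36 - 90*s²) - s = -36 - s - 90*s²)
46*((-7 + g(2)) - 14) + m(8) = 46*((-7 + 2) - 14) + (-36 - 1*8 - 90*8²) = 46*(-5 - 14) + (-36 - 8 - 90*64) = 46*(-19) + (-36 - 8 - 5760) = -874 - 5804 = -6678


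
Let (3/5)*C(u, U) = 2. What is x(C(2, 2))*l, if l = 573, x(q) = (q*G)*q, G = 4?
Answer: 76400/3 ≈ 25467.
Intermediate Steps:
C(u, U) = 10/3 (C(u, U) = (5/3)*2 = 10/3)
x(q) = 4*q² (x(q) = (q*4)*q = (4*q)*q = 4*q²)
x(C(2, 2))*l = (4*(10/3)²)*573 = (4*(100/9))*573 = (400/9)*573 = 76400/3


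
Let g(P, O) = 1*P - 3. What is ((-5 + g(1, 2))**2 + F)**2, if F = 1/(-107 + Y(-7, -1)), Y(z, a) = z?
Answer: 31192225/12996 ≈ 2400.1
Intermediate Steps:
g(P, O) = -3 + P (g(P, O) = P - 3 = -3 + P)
F = -1/114 (F = 1/(-107 - 7) = 1/(-114) = -1/114 ≈ -0.0087719)
((-5 + g(1, 2))**2 + F)**2 = ((-5 + (-3 + 1))**2 - 1/114)**2 = ((-5 - 2)**2 - 1/114)**2 = ((-7)**2 - 1/114)**2 = (49 - 1/114)**2 = (5585/114)**2 = 31192225/12996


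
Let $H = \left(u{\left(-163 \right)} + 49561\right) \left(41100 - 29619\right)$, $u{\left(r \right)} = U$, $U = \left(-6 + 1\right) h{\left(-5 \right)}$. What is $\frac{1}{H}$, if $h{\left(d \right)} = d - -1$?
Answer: $\frac{1}{569239461} \approx 1.7567 \cdot 10^{-9}$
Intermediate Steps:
$h{\left(d \right)} = 1 + d$ ($h{\left(d \right)} = d + 1 = 1 + d$)
$U = 20$ ($U = \left(-6 + 1\right) \left(1 - 5\right) = \left(-5\right) \left(-4\right) = 20$)
$u{\left(r \right)} = 20$
$H = 569239461$ ($H = \left(20 + 49561\right) \left(41100 - 29619\right) = 49581 \cdot 11481 = 569239461$)
$\frac{1}{H} = \frac{1}{569239461}$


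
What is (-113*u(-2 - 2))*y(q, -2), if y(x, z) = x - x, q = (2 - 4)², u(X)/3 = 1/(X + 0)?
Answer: 0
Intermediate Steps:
u(X) = 3/X (u(X) = 3/(X + 0) = 3/X)
q = 4 (q = (-2)² = 4)
y(x, z) = 0
(-113*u(-2 - 2))*y(q, -2) = -339/(-2 - 2)*0 = -339/(-4)*0 = -339*(-1)/4*0 = -113*(-¾)*0 = (339/4)*0 = 0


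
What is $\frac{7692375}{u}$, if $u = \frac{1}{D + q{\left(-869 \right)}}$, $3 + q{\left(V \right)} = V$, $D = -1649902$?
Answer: $-12698372648250$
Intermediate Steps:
$q{\left(V \right)} = -3 + V$
$u = - \frac{1}{1650774}$ ($u = \frac{1}{-1649902 - 872} = \frac{1}{-1650774} = - \frac{1}{1650774} \approx -6.0578 \cdot 10^{-7}$)
$\frac{7692375}{u} = \frac{7692375}{- \frac{1}{1650774}} = 7692375 \left(-1650774\right) = -12698372648250$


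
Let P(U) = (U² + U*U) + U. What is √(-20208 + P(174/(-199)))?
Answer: I*√800231082/199 ≈ 142.15*I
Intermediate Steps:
P(U) = U + 2*U² (P(U) = (U² + U²) + U = 2*U² + U = U + 2*U²)
√(-20208 + P(174/(-199))) = √(-20208 + (174/(-199))*(1 + 2*(174/(-199)))) = √(-20208 + (174*(-1/199))*(1 + 2*(174*(-1/199)))) = √(-20208 - 174*(1 + 2*(-174/199))/199) = √(-20208 - 174*(1 - 348/199)/199) = √(-20208 - 174/199*(-149/199)) = √(-20208 + 25926/39601) = √(-800231082/39601) = I*√800231082/199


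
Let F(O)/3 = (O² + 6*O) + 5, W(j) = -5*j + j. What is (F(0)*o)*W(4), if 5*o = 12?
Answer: -576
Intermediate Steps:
o = 12/5 (o = (⅕)*12 = 12/5 ≈ 2.4000)
W(j) = -4*j
F(O) = 15 + 3*O² + 18*O (F(O) = 3*((O² + 6*O) + 5) = 3*(5 + O² + 6*O) = 15 + 3*O² + 18*O)
(F(0)*o)*W(4) = ((15 + 3*0² + 18*0)*(12/5))*(-4*4) = ((15 + 3*0 + 0)*(12/5))*(-16) = ((15 + 0 + 0)*(12/5))*(-16) = (15*(12/5))*(-16) = 36*(-16) = -576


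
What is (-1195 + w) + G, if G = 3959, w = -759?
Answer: 2005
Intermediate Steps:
(-1195 + w) + G = (-1195 - 759) + 3959 = -1954 + 3959 = 2005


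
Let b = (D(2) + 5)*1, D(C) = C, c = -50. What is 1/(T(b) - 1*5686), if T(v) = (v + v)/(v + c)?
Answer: -43/244512 ≈ -0.00017586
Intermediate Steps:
b = 7 (b = (2 + 5)*1 = 7*1 = 7)
T(v) = 2*v/(-50 + v) (T(v) = (v + v)/(v - 50) = (2*v)/(-50 + v) = 2*v/(-50 + v))
1/(T(b) - 1*5686) = 1/(2*7/(-50 + 7) - 1*5686) = 1/(2*7/(-43) - 5686) = 1/(2*7*(-1/43) - 5686) = 1/(-14/43 - 5686) = 1/(-244512/43) = -43/244512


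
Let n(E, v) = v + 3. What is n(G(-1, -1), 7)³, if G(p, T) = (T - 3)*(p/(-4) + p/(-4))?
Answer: 1000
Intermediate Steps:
G(p, T) = -p*(-3 + T)/2 (G(p, T) = (-3 + T)*(p*(-¼) + p*(-¼)) = (-3 + T)*(-p/4 - p/4) = (-3 + T)*(-p/2) = -p*(-3 + T)/2)
n(E, v) = 3 + v
n(G(-1, -1), 7)³ = (3 + 7)³ = 10³ = 1000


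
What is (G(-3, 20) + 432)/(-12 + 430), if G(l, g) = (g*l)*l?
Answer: 306/209 ≈ 1.4641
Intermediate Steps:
G(l, g) = g*l²
(G(-3, 20) + 432)/(-12 + 430) = (20*(-3)² + 432)/(-12 + 430) = (20*9 + 432)/418 = (180 + 432)*(1/418) = 612*(1/418) = 306/209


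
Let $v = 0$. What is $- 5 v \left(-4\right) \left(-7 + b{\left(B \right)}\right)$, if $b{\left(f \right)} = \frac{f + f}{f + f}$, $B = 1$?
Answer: $0$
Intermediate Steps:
$b{\left(f \right)} = 1$ ($b{\left(f \right)} = \frac{2 f}{2 f} = 2 f \frac{1}{2 f} = 1$)
$- 5 v \left(-4\right) \left(-7 + b{\left(B \right)}\right) = \left(-5\right) 0 \left(-4\right) \left(-7 + 1\right) = 0 \left(-4\right) \left(-6\right) = 0 \left(-6\right) = 0$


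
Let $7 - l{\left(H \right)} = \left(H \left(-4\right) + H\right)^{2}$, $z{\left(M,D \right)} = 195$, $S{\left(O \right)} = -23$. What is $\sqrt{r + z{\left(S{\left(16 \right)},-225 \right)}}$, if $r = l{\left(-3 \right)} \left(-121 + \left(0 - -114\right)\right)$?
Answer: $\sqrt{713} \approx 26.702$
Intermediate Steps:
$l{\left(H \right)} = 7 - 9 H^{2}$ ($l{\left(H \right)} = 7 - \left(H \left(-4\right) + H\right)^{2} = 7 - \left(- 4 H + H\right)^{2} = 7 - \left(- 3 H\right)^{2} = 7 - 9 H^{2}$)
$r = 518$ ($r = \left(7 - 9 \left(-3\right)^{2}\right) \left(-121 + \left(0 - -114\right)\right) = \left(7 - 81\right) \left(-121 + \left(0 + 114\right)\right) = \left(7 - 81\right) \left(-121 + 114\right) = \left(-74\right) \left(-7\right) = 518$)
$\sqrt{r + z{\left(S{\left(16 \right)},-225 \right)}} = \sqrt{518 + 195} = \sqrt{713}$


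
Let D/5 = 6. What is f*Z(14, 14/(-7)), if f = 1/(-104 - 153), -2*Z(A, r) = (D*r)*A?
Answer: -420/257 ≈ -1.6342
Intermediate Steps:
D = 30 (D = 5*6 = 30)
Z(A, r) = -15*A*r (Z(A, r) = -30*r*A/2 = -15*A*r)
f = -1/257 (f = 1/(-257) = -1/257 ≈ -0.0038911)
f*Z(14, 14/(-7)) = -(-15)*14*14/(-7)/257 = -(-15)*14*14*(-⅐)/257 = -(-15)*14*(-2)/257 = -1/257*420 = -420/257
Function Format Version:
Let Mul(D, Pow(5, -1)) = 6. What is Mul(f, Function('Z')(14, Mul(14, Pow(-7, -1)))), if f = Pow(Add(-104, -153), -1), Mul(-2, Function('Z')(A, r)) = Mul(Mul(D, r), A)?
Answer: Rational(-420, 257) ≈ -1.6342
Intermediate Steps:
D = 30 (D = Mul(5, 6) = 30)
Function('Z')(A, r) = Mul(-15, A, r) (Function('Z')(A, r) = Mul(Rational(-1, 2), Mul(Mul(30, r), A)) = Mul(Rational(-1, 2), Mul(30, A, r)) = Mul(-15, A, r))
f = Rational(-1, 257) (f = Pow(-257, -1) = Rational(-1, 257) ≈ -0.0038911)
Mul(f, Function('Z')(14, Mul(14, Pow(-7, -1)))) = Mul(Rational(-1, 257), Mul(-15, 14, Mul(14, Pow(-7, -1)))) = Mul(Rational(-1, 257), Mul(-15, 14, Mul(14, Rational(-1, 7)))) = Mul(Rational(-1, 257), Mul(-15, 14, -2)) = Mul(Rational(-1, 257), 420) = Rational(-420, 257)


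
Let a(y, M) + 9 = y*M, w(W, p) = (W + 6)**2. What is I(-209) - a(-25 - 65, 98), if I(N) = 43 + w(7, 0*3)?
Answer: 9041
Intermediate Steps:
w(W, p) = (6 + W)**2
I(N) = 212 (I(N) = 43 + (6 + 7)**2 = 43 + 13**2 = 43 + 169 = 212)
a(y, M) = -9 + M*y (a(y, M) = -9 + y*M = -9 + M*y)
I(-209) - a(-25 - 65, 98) = 212 - (-9 + 98*(-25 - 65)) = 212 - (-9 + 98*(-90)) = 212 - (-9 - 8820) = 212 - 1*(-8829) = 212 + 8829 = 9041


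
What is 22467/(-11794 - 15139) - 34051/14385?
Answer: -1240283378/387431205 ≈ -3.2013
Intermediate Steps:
22467/(-11794 - 15139) - 34051/14385 = 22467/(-26933) - 34051*1/14385 = 22467*(-1/26933) - 34051/14385 = -22467/26933 - 34051/14385 = -1240283378/387431205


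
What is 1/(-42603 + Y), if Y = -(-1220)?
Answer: -1/41383 ≈ -2.4165e-5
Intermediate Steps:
Y = 1220 (Y = -122*(-10) = 1220)
1/(-42603 + Y) = 1/(-42603 + 1220) = 1/(-41383) = -1/41383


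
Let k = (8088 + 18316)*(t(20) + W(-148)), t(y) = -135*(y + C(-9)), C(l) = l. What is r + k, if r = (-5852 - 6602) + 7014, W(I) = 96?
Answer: -36680596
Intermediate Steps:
t(y) = 1215 - 135*y (t(y) = -135*(y - 9) = -135*(-9 + y) = 1215 - 135*y)
k = -36675156 (k = (8088 + 18316)*((1215 - 135*20) + 96) = 26404*((1215 - 2700) + 96) = 26404*(-1485 + 96) = 26404*(-1389) = -36675156)
r = -5440 (r = -12454 + 7014 = -5440)
r + k = -5440 - 36675156 = -36680596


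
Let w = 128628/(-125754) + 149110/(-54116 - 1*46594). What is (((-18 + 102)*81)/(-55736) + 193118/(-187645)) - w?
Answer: 746271385633278437/551894360776983270 ≈ 1.3522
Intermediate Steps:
w = -528421747/211078089 (w = 128628*(-1/125754) + 149110/(-54116 - 46594) = -21438/20959 + 149110/(-100710) = -21438/20959 + 149110*(-1/100710) = -21438/20959 - 14911/10071 = -528421747/211078089 ≈ -2.5034)
(((-18 + 102)*81)/(-55736) + 193118/(-187645)) - w = (((-18 + 102)*81)/(-55736) + 193118/(-187645)) - 1*(-528421747/211078089) = ((84*81)*(-1/55736) + 193118*(-1/187645)) + 528421747/211078089 = (6804*(-1/55736) - 193118/187645) + 528421747/211078089 = (-1701/13934 - 193118/187645) + 528421747/211078089 = -3010090357/2614645430 + 528421747/211078089 = 746271385633278437/551894360776983270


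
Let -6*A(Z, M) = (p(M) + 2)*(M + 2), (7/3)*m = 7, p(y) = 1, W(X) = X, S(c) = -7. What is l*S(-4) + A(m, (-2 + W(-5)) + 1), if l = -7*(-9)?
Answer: -439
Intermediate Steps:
l = 63
m = 3 (m = (3/7)*7 = 3)
A(Z, M) = -1 - M/2 (A(Z, M) = -(1 + 2)*(M + 2)/6 = -(2 + M)/2 = -(6 + 3*M)/6 = -1 - M/2)
l*S(-4) + A(m, (-2 + W(-5)) + 1) = 63*(-7) + (-1 - ((-2 - 5) + 1)/2) = -441 + (-1 - (-7 + 1)/2) = -441 + (-1 - 1/2*(-6)) = -441 + (-1 + 3) = -441 + 2 = -439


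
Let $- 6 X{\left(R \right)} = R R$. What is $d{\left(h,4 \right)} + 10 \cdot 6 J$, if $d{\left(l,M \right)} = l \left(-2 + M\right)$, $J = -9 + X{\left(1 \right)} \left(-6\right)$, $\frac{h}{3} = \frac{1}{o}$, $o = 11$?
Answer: $- \frac{5274}{11} \approx -479.45$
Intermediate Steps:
$X{\left(R \right)} = - \frac{R^{2}}{6}$ ($X{\left(R \right)} = - \frac{R R}{6} = - \frac{R^{2}}{6}$)
$h = \frac{3}{11} \approx 0.27273$
$J = -8$ ($J = -9 + - \frac{1^{2}}{6} \left(-6\right) = -9 + \left(- \frac{1}{6}\right) 1 \left(-6\right) = -9 - -1 = -9 + 1 = -8$)
$d{\left(h,4 \right)} + 10 \cdot 6 J = \frac{3 \left(-2 + 4\right)}{11} + 10 \cdot 6 \left(-8\right) = \frac{3}{11} \cdot 2 + 60 \left(-8\right) = \frac{6}{11} - 480 = - \frac{5274}{11}$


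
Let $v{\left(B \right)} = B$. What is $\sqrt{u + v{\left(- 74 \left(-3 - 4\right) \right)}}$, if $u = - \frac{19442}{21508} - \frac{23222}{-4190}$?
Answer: $\frac{161 \sqrt{10234287194170}}{22529630} \approx 22.861$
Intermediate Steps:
$u = \frac{104499199}{22529630}$ ($u = \left(-19442\right) \frac{1}{21508} - - \frac{11611}{2095} = - \frac{9721}{10754} + \frac{11611}{2095} = \frac{104499199}{22529630} \approx 4.6383$)
$\sqrt{u + v{\left(- 74 \left(-3 - 4\right) \right)}} = \sqrt{\frac{104499199}{22529630} - 74 \left(-3 - 4\right)} = \sqrt{\frac{104499199}{22529630} - -518} = \sqrt{\frac{104499199}{22529630} + 518} = \sqrt{\frac{11774847539}{22529630}} = \frac{161 \sqrt{10234287194170}}{22529630}$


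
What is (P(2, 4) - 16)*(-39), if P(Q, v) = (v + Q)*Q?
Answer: 156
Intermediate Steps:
P(Q, v) = Q*(Q + v) (P(Q, v) = (Q + v)*Q = Q*(Q + v))
(P(2, 4) - 16)*(-39) = (2*(2 + 4) - 16)*(-39) = (2*6 - 16)*(-39) = (12 - 16)*(-39) = -4*(-39) = 156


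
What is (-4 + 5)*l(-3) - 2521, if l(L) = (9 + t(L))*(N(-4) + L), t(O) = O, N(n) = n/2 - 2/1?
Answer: -2563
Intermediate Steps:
N(n) = -2 + n/2 (N(n) = n*(½) - 2*1 = n/2 - 2 = -2 + n/2)
l(L) = (-4 + L)*(9 + L) (l(L) = (9 + L)*((-2 + (½)*(-4)) + L) = (9 + L)*((-2 - 2) + L) = (9 + L)*(-4 + L) = (-4 + L)*(9 + L))
(-4 + 5)*l(-3) - 2521 = (-4 + 5)*(-36 + (-3)² + 5*(-3)) - 2521 = 1*(-36 + 9 - 15) - 2521 = 1*(-42) - 2521 = -42 - 2521 = -2563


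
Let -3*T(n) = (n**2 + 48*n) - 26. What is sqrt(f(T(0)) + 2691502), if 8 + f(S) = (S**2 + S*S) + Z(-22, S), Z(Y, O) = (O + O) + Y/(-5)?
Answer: 2*sqrt(151406210)/15 ≈ 1640.6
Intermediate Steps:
Z(Y, O) = 2*O - Y/5 (Z(Y, O) = 2*O + Y*(-1/5) = 2*O - Y/5)
T(n) = 26/3 - 16*n - n**2/3 (T(n) = -((n**2 + 48*n) - 26)/3 = -(-26 + n**2 + 48*n)/3 = 26/3 - 16*n - n**2/3)
f(S) = -18/5 + 2*S + 2*S**2 (f(S) = -8 + ((S**2 + S*S) + (2*S - 1/5*(-22))) = -8 + ((S**2 + S**2) + (2*S + 22/5)) = -8 + (2*S**2 + (22/5 + 2*S)) = -8 + (22/5 + 2*S + 2*S**2) = -18/5 + 2*S + 2*S**2)
sqrt(f(T(0)) + 2691502) = sqrt((-18/5 + 2*(26/3 - 16*0 - 1/3*0**2) + 2*(26/3 - 16*0 - 1/3*0**2)**2) + 2691502) = sqrt((-18/5 + 2*(26/3 + 0 - 1/3*0) + 2*(26/3 + 0 - 1/3*0)**2) + 2691502) = sqrt((-18/5 + 2*(26/3 + 0 + 0) + 2*(26/3 + 0 + 0)**2) + 2691502) = sqrt((-18/5 + 2*(26/3) + 2*(26/3)**2) + 2691502) = sqrt((-18/5 + 52/3 + 2*(676/9)) + 2691502) = sqrt((-18/5 + 52/3 + 1352/9) + 2691502) = sqrt(7378/45 + 2691502) = sqrt(121124968/45) = 2*sqrt(151406210)/15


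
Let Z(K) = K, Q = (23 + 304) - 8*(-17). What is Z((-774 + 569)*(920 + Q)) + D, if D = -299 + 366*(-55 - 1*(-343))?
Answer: -178406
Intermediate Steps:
Q = 463 (Q = 327 + 136 = 463)
D = 105109 (D = -299 + 366*(-55 + 343) = -299 + 366*288 = -299 + 105408 = 105109)
Z((-774 + 569)*(920 + Q)) + D = (-774 + 569)*(920 + 463) + 105109 = -205*1383 + 105109 = -283515 + 105109 = -178406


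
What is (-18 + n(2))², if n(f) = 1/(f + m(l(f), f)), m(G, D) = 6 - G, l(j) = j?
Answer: 11449/36 ≈ 318.03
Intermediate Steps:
n(f) = ⅙ (n(f) = 1/(f + (6 - f)) = 1/6 = ⅙)
(-18 + n(2))² = (-18 + ⅙)² = (-107/6)² = 11449/36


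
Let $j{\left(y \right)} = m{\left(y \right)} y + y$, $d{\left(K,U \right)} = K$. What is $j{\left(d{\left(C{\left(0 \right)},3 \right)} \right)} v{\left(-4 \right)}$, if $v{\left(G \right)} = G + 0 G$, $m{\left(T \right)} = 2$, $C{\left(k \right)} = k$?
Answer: $0$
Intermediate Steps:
$v{\left(G \right)} = G$ ($v{\left(G \right)} = G + 0 = G$)
$j{\left(y \right)} = 3 y$ ($j{\left(y \right)} = 2 y + y = 3 y$)
$j{\left(d{\left(C{\left(0 \right)},3 \right)} \right)} v{\left(-4 \right)} = 3 \cdot 0 \left(-4\right) = 0 \left(-4\right) = 0$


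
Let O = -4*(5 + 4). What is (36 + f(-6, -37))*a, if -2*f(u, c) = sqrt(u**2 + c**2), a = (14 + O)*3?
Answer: -2376 + 33*sqrt(1405) ≈ -1139.1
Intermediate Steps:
O = -36 (O = -4*9 = -36)
a = -66 (a = (14 - 36)*3 = -22*3 = -66)
f(u, c) = -sqrt(c**2 + u**2)/2 (f(u, c) = -sqrt(u**2 + c**2)/2 = -sqrt(c**2 + u**2)/2)
(36 + f(-6, -37))*a = (36 - sqrt((-37)**2 + (-6)**2)/2)*(-66) = (36 - sqrt(1369 + 36)/2)*(-66) = (36 - sqrt(1405)/2)*(-66) = -2376 + 33*sqrt(1405)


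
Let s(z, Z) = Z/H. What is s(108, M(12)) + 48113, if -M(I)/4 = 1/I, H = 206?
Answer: 29733833/618 ≈ 48113.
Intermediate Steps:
M(I) = -4/I
s(z, Z) = Z/206
s(108, M(12)) + 48113 = (-4/12)/206 + 48113 = (-4*1/12)/206 + 48113 = (1/206)*(-⅓) + 48113 = -1/618 + 48113 = 29733833/618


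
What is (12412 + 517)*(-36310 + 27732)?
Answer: -110904962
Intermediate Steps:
(12412 + 517)*(-36310 + 27732) = 12929*(-8578) = -110904962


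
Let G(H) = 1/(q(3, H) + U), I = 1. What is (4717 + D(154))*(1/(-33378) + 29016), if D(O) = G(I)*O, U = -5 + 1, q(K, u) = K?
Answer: 1473082487487/11126 ≈ 1.3240e+8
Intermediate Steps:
U = -4
G(H) = -1 (G(H) = 1/(3 - 4) = 1/(-1) = -1)
D(O) = -O
(4717 + D(154))*(1/(-33378) + 29016) = (4717 - 1*154)*(1/(-33378) + 29016) = (4717 - 154)*(-1/33378 + 29016) = 4563*(968496047/33378) = 1473082487487/11126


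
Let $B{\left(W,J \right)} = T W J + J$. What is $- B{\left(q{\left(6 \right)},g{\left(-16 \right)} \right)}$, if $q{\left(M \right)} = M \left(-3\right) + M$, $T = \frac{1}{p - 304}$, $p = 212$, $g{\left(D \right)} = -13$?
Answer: $\frac{338}{23} \approx 14.696$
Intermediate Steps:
$T = - \frac{1}{92}$ ($T = \frac{1}{212 - 304} = \frac{1}{-92} = - \frac{1}{92} \approx -0.01087$)
$q{\left(M \right)} = - 2 M$ ($q{\left(M \right)} = - 3 M + M = - 2 M$)
$B{\left(W,J \right)} = J - \frac{J W}{92}$ ($B{\left(W,J \right)} = - \frac{W}{92} J + J = - \frac{J W}{92} + J = J - \frac{J W}{92}$)
$- B{\left(q{\left(6 \right)},g{\left(-16 \right)} \right)} = - \frac{\left(-13\right) \left(92 - \left(-2\right) 6\right)}{92} = - \frac{\left(-13\right) \left(92 - -12\right)}{92} = - \frac{\left(-13\right) \left(92 + 12\right)}{92} = - \frac{\left(-13\right) 104}{92} = \left(-1\right) \left(- \frac{338}{23}\right) = \frac{338}{23}$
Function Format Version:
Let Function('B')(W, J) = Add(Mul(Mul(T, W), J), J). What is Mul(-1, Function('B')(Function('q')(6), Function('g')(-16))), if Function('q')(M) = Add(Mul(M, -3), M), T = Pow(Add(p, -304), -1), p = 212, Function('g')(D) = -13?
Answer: Rational(338, 23) ≈ 14.696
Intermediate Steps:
T = Rational(-1, 92) (T = Pow(Add(212, -304), -1) = Pow(-92, -1) = Rational(-1, 92) ≈ -0.010870)
Function('q')(M) = Mul(-2, M) (Function('q')(M) = Add(Mul(-3, M), M) = Mul(-2, M))
Function('B')(W, J) = Add(J, Mul(Rational(-1, 92), J, W)) (Function('B')(W, J) = Add(Mul(Mul(Rational(-1, 92), W), J), J) = Add(Mul(Rational(-1, 92), J, W), J) = Add(J, Mul(Rational(-1, 92), J, W)))
Mul(-1, Function('B')(Function('q')(6), Function('g')(-16))) = Mul(-1, Mul(Rational(1, 92), -13, Add(92, Mul(-1, Mul(-2, 6))))) = Mul(-1, Mul(Rational(1, 92), -13, Add(92, Mul(-1, -12)))) = Mul(-1, Mul(Rational(1, 92), -13, Add(92, 12))) = Mul(-1, Mul(Rational(1, 92), -13, 104)) = Mul(-1, Rational(-338, 23)) = Rational(338, 23)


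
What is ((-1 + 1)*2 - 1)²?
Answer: 1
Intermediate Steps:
((-1 + 1)*2 - 1)² = (0*2 - 1)² = (0 - 1)² = (-1)² = 1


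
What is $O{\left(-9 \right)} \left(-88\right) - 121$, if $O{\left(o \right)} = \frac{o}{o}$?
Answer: $-209$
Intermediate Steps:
$O{\left(o \right)} = 1$
$O{\left(-9 \right)} \left(-88\right) - 121 = 1 \left(-88\right) - 121 = -88 - 121 = -209$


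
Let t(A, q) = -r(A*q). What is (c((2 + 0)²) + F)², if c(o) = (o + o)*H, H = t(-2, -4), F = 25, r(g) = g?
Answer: 1521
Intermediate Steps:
t(A, q) = -A*q
H = -8 (H = -1*(-2)*(-4) = -8)
c(o) = -16*o (c(o) = (o + o)*(-8) = (2*o)*(-8) = -16*o)
(c((2 + 0)²) + F)² = (-16*(2 + 0)² + 25)² = (-16*2² + 25)² = (-16*4 + 25)² = (-64 + 25)² = (-39)² = 1521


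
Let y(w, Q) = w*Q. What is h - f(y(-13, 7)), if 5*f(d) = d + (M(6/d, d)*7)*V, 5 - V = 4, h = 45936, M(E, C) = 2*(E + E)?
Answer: 2987047/65 ≈ 45955.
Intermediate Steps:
y(w, Q) = Q*w
M(E, C) = 4*E (M(E, C) = 2*(2*E) = 4*E)
V = 1 (V = 5 - 1*4 = 5 - 4 = 1)
f(d) = d/5 + 168/(5*d) (f(d) = (d + ((4*(6/d))*7)*1)/5 = (d + ((24/d)*7)*1)/5 = (d + (168/d)*1)/5 = (d + 168/d)/5 = d/5 + 168/(5*d))
h - f(y(-13, 7)) = 45936 - (168 + (7*(-13))**2)/(5*(7*(-13))) = 45936 - (168 + (-91)**2)/(5*(-91)) = 45936 - (-1)*(168 + 8281)/(5*91) = 45936 - (-1)*8449/(5*91) = 45936 - 1*(-1207/65) = 45936 + 1207/65 = 2987047/65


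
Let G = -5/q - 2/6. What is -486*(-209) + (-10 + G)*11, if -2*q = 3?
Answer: 101497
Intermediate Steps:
q = -3/2 (q = -½*3 = -3/2 ≈ -1.5000)
G = 3 (G = -5/(-3/2) - 2/6 = -5*(-⅔) - 2*⅙ = 10/3 - ⅓ = 3)
-486*(-209) + (-10 + G)*11 = -486*(-209) + (-10 + 3)*11 = 101574 - 7*11 = 101574 - 77 = 101497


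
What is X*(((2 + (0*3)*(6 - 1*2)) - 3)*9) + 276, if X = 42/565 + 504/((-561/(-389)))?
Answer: -303224826/105655 ≈ -2870.0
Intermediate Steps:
X = 36931734/105655 (X = 42*(1/565) + 504/((-561*(-1/389))) = 42/565 + 504/(561/389) = 42/565 + 504*(389/561) = 42/565 + 65352/187 = 36931734/105655 ≈ 349.55)
X*(((2 + (0*3)*(6 - 1*2)) - 3)*9) + 276 = 36931734*(((2 + (0*3)*(6 - 1*2)) - 3)*9)/105655 + 276 = 36931734*(((2 + 0*(6 - 2)) - 3)*9)/105655 + 276 = 36931734*(((2 + 0*4) - 3)*9)/105655 + 276 = 36931734*(((2 + 0) - 3)*9)/105655 + 276 = 36931734*((2 - 3)*9)/105655 + 276 = 36931734*(-1*9)/105655 + 276 = (36931734/105655)*(-9) + 276 = -332385606/105655 + 276 = -303224826/105655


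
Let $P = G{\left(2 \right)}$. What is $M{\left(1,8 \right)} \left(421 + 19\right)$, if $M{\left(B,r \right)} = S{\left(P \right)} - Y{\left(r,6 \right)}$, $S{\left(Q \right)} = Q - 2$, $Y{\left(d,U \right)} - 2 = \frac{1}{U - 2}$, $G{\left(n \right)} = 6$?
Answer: $770$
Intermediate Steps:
$Y{\left(d,U \right)} = 2 + \frac{1}{-2 + U}$ ($Y{\left(d,U \right)} = 2 + \frac{1}{U - 2} = 2 + \frac{1}{-2 + U}$)
$P = 6$
$S{\left(Q \right)} = -2 + Q$
$M{\left(B,r \right)} = \frac{7}{4}$ ($M{\left(B,r \right)} = \left(-2 + 6\right) - \frac{-3 + 2 \cdot 6}{-2 + 6} = 4 - \frac{-3 + 12}{4} = 4 - \frac{1}{4} \cdot 9 = 4 - \frac{9}{4} = \frac{7}{4}$)
$M{\left(1,8 \right)} \left(421 + 19\right) = \frac{7 \left(421 + 19\right)}{4} = \frac{7}{4} \cdot 440 = 770$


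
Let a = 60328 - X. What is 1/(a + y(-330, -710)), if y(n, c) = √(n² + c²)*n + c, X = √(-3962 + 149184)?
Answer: -1/(-59618 + √145222 + 3300*√6130) ≈ -5.0217e-6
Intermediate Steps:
X = √145222 ≈ 381.08
y(n, c) = c + n*√(c² + n²) (y(n, c) = √(c² + n²)*n + c = n*√(c² + n²) + c = c + n*√(c² + n²))
a = 60328 - √145222 ≈ 59947.
1/(a + y(-330, -710)) = 1/((60328 - √145222) + (-710 - 330*√((-710)² + (-330)²))) = 1/((60328 - √145222) + (-710 - 330*√(504100 + 108900))) = 1/((60328 - √145222) + (-710 - 3300*√6130)) = 1/(59618 - √145222 - 3300*√6130)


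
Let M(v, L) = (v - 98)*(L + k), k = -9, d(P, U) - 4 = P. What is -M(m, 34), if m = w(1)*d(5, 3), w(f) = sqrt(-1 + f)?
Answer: 2450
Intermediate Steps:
d(P, U) = 4 + P
m = 0 (m = sqrt(-1 + 1)*(4 + 5) = sqrt(0)*9 = 0*9 = 0)
M(v, L) = (-98 + v)*(-9 + L) (M(v, L) = (v - 98)*(L - 9) = (-98 + v)*(-9 + L))
-M(m, 34) = -(882 - 98*34 - 9*0 + 34*0) = -(882 - 3332 + 0 + 0) = -1*(-2450) = 2450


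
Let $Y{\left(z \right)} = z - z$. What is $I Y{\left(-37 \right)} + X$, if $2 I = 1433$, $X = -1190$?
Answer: $-1190$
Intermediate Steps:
$I = \frac{1433}{2}$ ($I = \frac{1}{2} \cdot 1433 = \frac{1433}{2} \approx 716.5$)
$Y{\left(z \right)} = 0$
$I Y{\left(-37 \right)} + X = \frac{1433}{2} \cdot 0 - 1190 = 0 - 1190 = -1190$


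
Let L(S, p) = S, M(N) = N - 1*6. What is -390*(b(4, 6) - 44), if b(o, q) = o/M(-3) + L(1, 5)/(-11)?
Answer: 573170/33 ≈ 17369.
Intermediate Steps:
M(N) = -6 + N (M(N) = N - 6 = -6 + N)
b(o, q) = -1/11 - o/9 (b(o, q) = o/(-6 - 3) + 1/(-11) = o/(-9) + 1*(-1/11) = o*(-⅑) - 1/11 = -o/9 - 1/11 = -1/11 - o/9)
-390*(b(4, 6) - 44) = -390*((-1/11 - ⅑*4) - 44) = -390*((-1/11 - 4/9) - 44) = -390*(-53/99 - 44) = -390*(-4409/99) = 573170/33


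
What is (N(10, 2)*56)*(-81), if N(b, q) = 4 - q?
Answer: -9072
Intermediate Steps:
(N(10, 2)*56)*(-81) = ((4 - 1*2)*56)*(-81) = ((4 - 2)*56)*(-81) = (2*56)*(-81) = 112*(-81) = -9072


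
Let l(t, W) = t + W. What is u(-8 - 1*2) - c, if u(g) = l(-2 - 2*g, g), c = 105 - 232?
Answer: 135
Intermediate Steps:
c = -127
l(t, W) = W + t
u(g) = -2 - g (u(g) = g + (-2 - 2*g) = -2 - g)
u(-8 - 1*2) - c = (-2 - (-8 - 1*2)) - 1*(-127) = (-2 - (-8 - 2)) + 127 = (-2 - 1*(-10)) + 127 = (-2 + 10) + 127 = 8 + 127 = 135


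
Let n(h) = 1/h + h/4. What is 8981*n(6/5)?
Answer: 152677/15 ≈ 10178.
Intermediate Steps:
n(h) = 1/h + h/4 (n(h) = 1/h + h*(1/4) = 1/h + h/4)
8981*n(6/5) = 8981*(1/(6/5) + (6/5)/4) = 8981*(1/(6*(1/5)) + (6*(1/5))/4) = 8981*(1/(6/5) + (1/4)*(6/5)) = 8981*(5/6 + 3/10) = 8981*(17/15) = 152677/15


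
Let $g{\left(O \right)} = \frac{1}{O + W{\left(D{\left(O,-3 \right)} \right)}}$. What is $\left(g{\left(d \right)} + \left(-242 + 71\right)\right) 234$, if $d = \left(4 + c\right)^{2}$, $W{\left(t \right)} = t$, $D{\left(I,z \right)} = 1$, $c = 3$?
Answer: $- \frac{1000233}{25} \approx -40009.0$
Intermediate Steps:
$d = 49$ ($d = \left(4 + 3\right)^{2} = 7^{2} = 49$)
$g{\left(O \right)} = \frac{1}{1 + O}$ ($g{\left(O \right)} = \frac{1}{O + 1} = \frac{1}{1 + O}$)
$\left(g{\left(d \right)} + \left(-242 + 71\right)\right) 234 = \left(\frac{1}{1 + 49} + \left(-242 + 71\right)\right) 234 = \left(\frac{1}{50} - 171\right) 234 = \left(- \frac{8549}{50}\right) 234 = - \frac{1000233}{25}$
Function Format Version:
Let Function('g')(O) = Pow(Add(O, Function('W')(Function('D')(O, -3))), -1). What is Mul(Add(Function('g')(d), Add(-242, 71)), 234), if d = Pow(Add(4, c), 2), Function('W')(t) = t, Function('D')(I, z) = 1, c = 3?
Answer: Rational(-1000233, 25) ≈ -40009.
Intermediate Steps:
d = 49 (d = Pow(Add(4, 3), 2) = Pow(7, 2) = 49)
Function('g')(O) = Pow(Add(1, O), -1) (Function('g')(O) = Pow(Add(O, 1), -1) = Pow(Add(1, O), -1))
Mul(Add(Function('g')(d), Add(-242, 71)), 234) = Mul(Add(Pow(Add(1, 49), -1), Add(-242, 71)), 234) = Mul(Add(Pow(50, -1), -171), 234) = Mul(Add(Rational(1, 50), -171), 234) = Mul(Rational(-8549, 50), 234) = Rational(-1000233, 25)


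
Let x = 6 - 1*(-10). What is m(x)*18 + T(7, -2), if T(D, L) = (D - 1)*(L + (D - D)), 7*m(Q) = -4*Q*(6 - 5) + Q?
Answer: -948/7 ≈ -135.43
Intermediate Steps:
x = 16 (x = 6 + 10 = 16)
m(Q) = -3*Q/7 (m(Q) = (-4*Q*(6 - 5) + Q)/7 = (-4*Q + Q)/7 = (-3*Q)/7 = -3*Q/7)
T(D, L) = L*(-1 + D) (T(D, L) = (-1 + D)*(L + 0) = (-1 + D)*L = L*(-1 + D))
m(x)*18 + T(7, -2) = -3/7*16*18 - 2*(-1 + 7) = -48/7*18 - 2*6 = -864/7 - 12 = -948/7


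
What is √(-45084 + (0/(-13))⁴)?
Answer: 34*I*√39 ≈ 212.33*I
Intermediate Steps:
√(-45084 + (0/(-13))⁴) = √(-45084 + (0*(-1/13))⁴) = √(-45084 + 0⁴) = √(-45084 + 0) = √(-45084) = 34*I*√39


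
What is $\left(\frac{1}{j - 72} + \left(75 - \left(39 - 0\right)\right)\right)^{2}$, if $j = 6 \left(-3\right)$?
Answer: $\frac{10491121}{8100} \approx 1295.2$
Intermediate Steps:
$j = -18$
$\left(\frac{1}{j - 72} + \left(75 - \left(39 - 0\right)\right)\right)^{2} = \left(\frac{1}{-18 - 72} + \left(75 - \left(39 - 0\right)\right)\right)^{2} = \left(\frac{1}{-90} + \left(75 - \left(39 + 0\right)\right)\right)^{2} = \left(- \frac{1}{90} + \left(75 - 39\right)\right)^{2} = \left(- \frac{1}{90} + 36\right)^{2} = \left(\frac{3239}{90}\right)^{2} = \frac{10491121}{8100}$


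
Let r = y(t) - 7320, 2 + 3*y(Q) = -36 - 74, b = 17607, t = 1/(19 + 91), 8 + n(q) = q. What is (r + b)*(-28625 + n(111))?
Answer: -877022978/3 ≈ -2.9234e+8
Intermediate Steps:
n(q) = -8 + q
t = 1/110 ≈ 0.0090909
y(Q) = -112/3 (y(Q) = -2/3 + (-36 - 74)/3 = -2/3 + (1/3)*(-110) = -2/3 - 110/3 = -112/3)
r = -22072/3 (r = -112/3 - 7320 = -22072/3 ≈ -7357.3)
(r + b)*(-28625 + n(111)) = (-22072/3 + 17607)*(-28625 + (-8 + 111)) = 30749*(-28625 + 103)/3 = (30749/3)*(-28522) = -877022978/3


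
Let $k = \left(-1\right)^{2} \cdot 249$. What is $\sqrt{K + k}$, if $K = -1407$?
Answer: $i \sqrt{1158} \approx 34.029 i$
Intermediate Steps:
$k = 249$ ($k = 1 \cdot 249 = 249$)
$\sqrt{K + k} = \sqrt{-1407 + 249} = \sqrt{-1158} = i \sqrt{1158}$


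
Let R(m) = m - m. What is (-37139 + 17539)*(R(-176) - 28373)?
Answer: 556110800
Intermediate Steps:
R(m) = 0
(-37139 + 17539)*(R(-176) - 28373) = (-37139 + 17539)*(0 - 28373) = -19600*(-28373) = 556110800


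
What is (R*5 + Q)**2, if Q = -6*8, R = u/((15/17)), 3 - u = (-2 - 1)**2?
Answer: 6724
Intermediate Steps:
u = -6 (u = 3 - (-2 - 1)**2 = 3 - 1*(-3)**2 = 3 - 1*9 = 3 - 9 = -6)
R = -34/5 (R = -6/(15/17) = -6/(15*(1/17)) = -6/15/17 = -6*17/15 = -34/5 ≈ -6.8000)
Q = -48
(R*5 + Q)**2 = (-34/5*5 - 48)**2 = (-34 - 48)**2 = (-82)**2 = 6724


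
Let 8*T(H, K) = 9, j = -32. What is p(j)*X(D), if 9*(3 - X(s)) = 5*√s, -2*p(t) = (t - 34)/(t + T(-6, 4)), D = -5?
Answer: -792/247 + 440*I*√5/741 ≈ -3.2065 + 1.3278*I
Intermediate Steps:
T(H, K) = 9/8 (T(H, K) = (⅛)*9 = 9/8)
p(t) = -(-34 + t)/(2*(9/8 + t)) (p(t) = -(t - 34)/(2*(t + 9/8)) = -(-34 + t)/(2*(9/8 + t)))
X(s) = 3 - 5*√s/9
p(j)*X(D) = (4*(34 - 1*(-32))/(9 + 8*(-32)))*(3 - 5*I*√5/9) = (4*(34 + 32)/(9 - 256))*(3 - 5*I*√5/9) = (4*66/(-247))*(3 - 5*I*√5/9) = (4*(-1/247)*66)*(3 - 5*I*√5/9) = -264*(3 - 5*I*√5/9)/247 = -792/247 + 440*I*√5/741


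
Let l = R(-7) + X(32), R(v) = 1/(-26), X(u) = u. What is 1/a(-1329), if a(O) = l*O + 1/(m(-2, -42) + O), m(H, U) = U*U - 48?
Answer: -10062/427402387 ≈ -2.3542e-5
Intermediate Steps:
m(H, U) = -48 + U² (m(H, U) = U² - 48 = -48 + U²)
R(v) = -1/26
l = 831/26 (l = -1/26 + 32 = 831/26 ≈ 31.962)
a(O) = 1/(1716 + O) + 831*O/26 (a(O) = 831*O/26 + 1/((-48 + (-42)²) + O) = 831*O/26 + 1/((-48 + 1764) + O) = 831*O/26 + 1/(1716 + O) = 1/(1716 + O) + 831*O/26)
1/a(-1329) = 1/((26 + 831*(-1329)² + 1425996*(-1329))/(26*(1716 - 1329))) = 1/((1/26)*(26 + 831*1766241 - 1895148684)/387) = 1/((1/26)*(1/387)*(26 + 1467746271 - 1895148684)) = 1/((1/26)*(1/387)*(-427402387)) = 1/(-427402387/10062) = -10062/427402387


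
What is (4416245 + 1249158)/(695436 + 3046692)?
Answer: 5665403/3742128 ≈ 1.5140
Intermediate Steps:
(4416245 + 1249158)/(695436 + 3046692) = 5665403/3742128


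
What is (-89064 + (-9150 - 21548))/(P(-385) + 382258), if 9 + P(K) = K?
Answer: -59881/190932 ≈ -0.31362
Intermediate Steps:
P(K) = -9 + K
(-89064 + (-9150 - 21548))/(P(-385) + 382258) = (-89064 + (-9150 - 21548))/((-9 - 385) + 382258) = (-89064 - 30698)/(-394 + 382258) = -119762/381864 = -119762*1/381864 = -59881/190932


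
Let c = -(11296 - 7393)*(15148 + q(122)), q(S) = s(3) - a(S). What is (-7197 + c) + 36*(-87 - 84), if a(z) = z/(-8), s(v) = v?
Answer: -236828907/4 ≈ -5.9207e+7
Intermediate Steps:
a(z) = -z/8 (a(z) = z*(-⅛) = -z/8)
q(S) = 3 + S/8 (q(S) = 3 - (-1)*S/8 = 3 + S/8)
c = -236775495/4 (c = -(11296 - 7393)*(15148 + (3 + (⅛)*122)) = -3903*(15148 + (3 + 61/4)) = -3903*(15148 + 73/4) = -3903*60665/4 = -1*236775495/4 = -236775495/4 ≈ -5.9194e+7)
(-7197 + c) + 36*(-87 - 84) = (-7197 - 236775495/4) + 36*(-87 - 84) = -236804283/4 + 36*(-171) = -236804283/4 - 6156 = -236828907/4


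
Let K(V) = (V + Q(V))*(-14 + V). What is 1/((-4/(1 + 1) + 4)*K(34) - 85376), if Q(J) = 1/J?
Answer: -17/1428252 ≈ -1.1903e-5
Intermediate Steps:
K(V) = (-14 + V)*(V + 1/V) (K(V) = (V + 1/V)*(-14 + V) = (-14 + V)*(V + 1/V))
1/((-4/(1 + 1) + 4)*K(34) - 85376) = 1/((-4/(1 + 1) + 4)*(1 + 34**2 - 14*34 - 14/34) - 85376) = 1/((-4/2 + 4)*(1 + 1156 - 476 - 14*1/34) - 85376) = 1/(((1/2)*(-4) + 4)*(1 + 1156 - 476 - 7/17) - 85376) = 1/((-2 + 4)*(11570/17) - 85376) = 1/(2*(11570/17) - 85376) = 1/(23140/17 - 85376) = 1/(-1428252/17) = -17/1428252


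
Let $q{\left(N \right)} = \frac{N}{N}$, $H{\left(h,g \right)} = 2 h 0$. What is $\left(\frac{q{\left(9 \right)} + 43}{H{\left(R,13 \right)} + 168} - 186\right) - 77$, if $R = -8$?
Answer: $- \frac{11035}{42} \approx -262.74$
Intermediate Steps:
$H{\left(h,g \right)} = 0$
$q{\left(N \right)} = 1$
$\left(\frac{q{\left(9 \right)} + 43}{H{\left(R,13 \right)} + 168} - 186\right) - 77 = \left(\frac{1 + 43}{0 + 168} - 186\right) - 77 = \left(\frac{44}{168} - 186\right) - 77 = \left(44 \cdot \frac{1}{168} - 186\right) - 77 = \left(\frac{11}{42} - 186\right) - 77 = - \frac{7801}{42} - 77 = - \frac{11035}{42}$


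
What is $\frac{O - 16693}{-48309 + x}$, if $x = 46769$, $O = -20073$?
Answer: $\frac{18383}{770} \approx 23.874$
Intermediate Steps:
$\frac{O - 16693}{-48309 + x} = \frac{-20073 - 16693}{-48309 + 46769} = - \frac{36766}{-1540} = \left(-36766\right) \left(- \frac{1}{1540}\right) = \frac{18383}{770}$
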